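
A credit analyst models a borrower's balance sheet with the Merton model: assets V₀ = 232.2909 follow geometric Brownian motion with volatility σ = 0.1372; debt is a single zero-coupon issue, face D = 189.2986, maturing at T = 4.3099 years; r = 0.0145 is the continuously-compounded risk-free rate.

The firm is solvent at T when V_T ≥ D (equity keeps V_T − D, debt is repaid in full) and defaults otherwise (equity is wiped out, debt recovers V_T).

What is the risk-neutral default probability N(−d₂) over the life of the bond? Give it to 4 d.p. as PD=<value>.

d₁ = [ln(V₀/D) + (r + σ²/2)T] / (σ√T)
   = [ln(232.2909/189.2986) + (0.0145 + 0.5·0.1372²)·4.3099] / (0.1372·√4.3099)
   = [0.204665 + 0.103058] / 0.284831 = 1.080369
d₂ = d₁ − σ√T = 1.080369 − 0.284831 = 0.795537
risk-neutral PD = N(−d₂) = N(-0.795537) = 0.213151

PD=0.2132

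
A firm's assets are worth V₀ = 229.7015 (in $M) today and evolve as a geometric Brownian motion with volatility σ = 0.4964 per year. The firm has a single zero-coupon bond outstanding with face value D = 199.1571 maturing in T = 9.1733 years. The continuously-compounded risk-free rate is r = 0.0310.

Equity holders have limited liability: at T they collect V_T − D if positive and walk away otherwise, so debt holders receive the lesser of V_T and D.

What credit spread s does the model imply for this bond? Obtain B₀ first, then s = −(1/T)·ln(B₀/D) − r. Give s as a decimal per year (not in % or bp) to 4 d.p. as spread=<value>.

d₁ = [ln(V₀/D) + (r + σ²/2)T] / (σ√T)
   = [ln(229.7015/199.1571) + (0.0310 + 0.5·0.4964²)·9.1733] / (0.4964·√9.1733)
   = [0.142687 + 1.414582] / 1.503469 = 1.035784
d₂ = d₁ − σ√T = 1.035784 − 1.503469 = -0.467686
N(d₁) = 0.849848,  N(d₂) = 0.320005,  e^(−rT) = 0.752486
E₀ = V₀·N(d₁) − D·e^(−rT)·N(d₂)
   = 229.7015·0.849848 − 199.1571·0.752486·0.320005 = 147.254596
B₀ = V₀ − E₀ = 229.7015 − 147.254596 = 82.446904
spread = −(1/T)·ln(B₀/D) − r = −(1/9.1733)·ln(82.446904/199.1571) − 0.0310 = 0.06514201

spread=0.0651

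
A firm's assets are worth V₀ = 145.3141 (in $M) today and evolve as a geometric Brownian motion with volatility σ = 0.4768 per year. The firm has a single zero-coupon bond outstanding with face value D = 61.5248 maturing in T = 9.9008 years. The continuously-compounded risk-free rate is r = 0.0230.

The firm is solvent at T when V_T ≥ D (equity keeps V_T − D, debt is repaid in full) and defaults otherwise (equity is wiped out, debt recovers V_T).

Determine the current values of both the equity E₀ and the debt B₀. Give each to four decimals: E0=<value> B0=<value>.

E0=111.1231 B0=34.1910

d₁ = [ln(V₀/D) + (r + σ²/2)T] / (σ√T)
   = [ln(145.3141/61.5248) + (0.0230 + 0.5·0.4768²)·9.9008] / (0.4768·√9.9008)
   = [0.859457 + 1.353134] / 1.500277 = 1.474788
d₂ = d₁ − σ√T = 1.474788 − 1.500277 = -0.025488
N(d₁) = 0.929865,  N(d₂) = 0.489833,  e^(−rT) = 0.796348
E₀ = V₀·N(d₁) − D·e^(−rT)·N(d₂)
   = 145.3141·0.929865 − 61.5248·0.796348·0.489833 = 111.123094
B₀ = V₀ − E₀ = 145.3141 − 111.123094 = 34.191006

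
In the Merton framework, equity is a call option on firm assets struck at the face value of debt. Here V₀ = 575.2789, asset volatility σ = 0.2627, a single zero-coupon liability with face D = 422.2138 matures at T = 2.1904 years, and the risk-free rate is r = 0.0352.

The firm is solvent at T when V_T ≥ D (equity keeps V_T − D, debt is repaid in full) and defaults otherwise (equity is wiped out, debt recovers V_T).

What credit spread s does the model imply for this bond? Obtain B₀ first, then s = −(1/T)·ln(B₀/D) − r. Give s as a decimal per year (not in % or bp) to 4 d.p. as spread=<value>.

d₁ = [ln(V₀/D) + (r + σ²/2)T] / (σ√T)
   = [ln(575.2789/422.2138) + (0.0352 + 0.5·0.2627²)·2.1904] / (0.2627·√2.1904)
   = [0.309343 + 0.152683] / 0.388796 = 1.188352
d₂ = d₁ − σ√T = 1.188352 − 0.388796 = 0.799556
N(d₁) = 0.882653,  N(d₂) = 0.788016,  e^(−rT) = 0.925795
E₀ = V₀·N(d₁) − D·e^(−rT)·N(d₂)
   = 575.2789·0.882653 − 422.2138·0.925795·0.788016 = 199.748939
B₀ = V₀ − E₀ = 575.2789 − 199.748939 = 375.529961
spread = −(1/T)·ln(B₀/D) − r = −(1/2.1904)·ln(375.529961/422.2138) − 0.0352 = 0.01829414

spread=0.0183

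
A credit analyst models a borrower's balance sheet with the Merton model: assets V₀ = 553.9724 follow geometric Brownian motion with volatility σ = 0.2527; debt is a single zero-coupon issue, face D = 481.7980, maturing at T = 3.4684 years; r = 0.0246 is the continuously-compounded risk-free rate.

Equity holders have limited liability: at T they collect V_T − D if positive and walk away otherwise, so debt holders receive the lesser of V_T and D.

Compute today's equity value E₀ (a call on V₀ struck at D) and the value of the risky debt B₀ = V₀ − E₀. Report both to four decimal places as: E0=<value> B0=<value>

E0=158.6098 B0=395.3626

d₁ = [ln(V₀/D) + (r + σ²/2)T] / (σ√T)
   = [ln(553.9724/481.7980) + (0.0246 + 0.5·0.2527²)·3.4684] / (0.2527·√3.4684)
   = [0.139590 + 0.196064] / 0.470619 = 0.713217
d₂ = d₁ − σ√T = 0.713217 − 0.470619 = 0.242598
N(d₁) = 0.762144,  N(d₂) = 0.595842,  e^(−rT) = 0.918216
E₀ = V₀·N(d₁) − D·e^(−rT)·N(d₂)
   = 553.9724·0.762144 − 481.7980·0.918216·0.595842 = 158.609838
B₀ = V₀ − E₀ = 553.9724 − 158.609838 = 395.362562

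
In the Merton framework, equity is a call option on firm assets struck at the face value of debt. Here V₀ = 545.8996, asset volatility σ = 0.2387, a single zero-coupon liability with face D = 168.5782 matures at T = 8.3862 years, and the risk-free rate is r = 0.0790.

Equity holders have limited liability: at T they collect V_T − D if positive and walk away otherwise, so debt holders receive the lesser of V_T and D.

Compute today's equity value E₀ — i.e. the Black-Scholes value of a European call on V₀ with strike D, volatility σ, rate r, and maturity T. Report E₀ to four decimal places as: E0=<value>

E0=459.1620

d₁ = [ln(V₀/D) + (r + σ²/2)T] / (σ√T)
   = [ln(545.8996/168.5782) + (0.0790 + 0.5·0.2387²)·8.3862] / (0.2387·√8.3862)
   = [1.175035 + 0.901423] / 0.691250 = 3.003919
d₂ = d₁ − σ√T = 3.003919 − 0.691250 = 2.312669
N(d₁) = 0.998667,  N(d₂) = 0.989630,  e^(−rT) = 0.515556
E₀ = V₀·N(d₁) − D·e^(−rT)·N(d₂)
   = 545.8996·0.998667 − 168.5782·0.515556·0.989630 = 459.161962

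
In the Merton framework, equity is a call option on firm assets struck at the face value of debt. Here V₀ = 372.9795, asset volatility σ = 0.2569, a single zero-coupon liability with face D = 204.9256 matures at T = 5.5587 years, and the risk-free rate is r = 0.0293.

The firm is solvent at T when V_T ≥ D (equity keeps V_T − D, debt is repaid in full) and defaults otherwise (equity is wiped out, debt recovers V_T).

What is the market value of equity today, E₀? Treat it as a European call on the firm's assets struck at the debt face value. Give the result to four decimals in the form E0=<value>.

d₁ = [ln(V₀/D) + (r + σ²/2)T] / (σ√T)
   = [ln(372.9795/204.9256) + (0.0293 + 0.5·0.2569²)·5.5587] / (0.2569·√5.5587)
   = [0.598876 + 0.346300] / 0.605690 = 1.560495
d₂ = d₁ − σ√T = 1.560495 − 0.605690 = 0.954804
N(d₁) = 0.940679,  N(d₂) = 0.830162,  e^(−rT) = 0.849702
E₀ = V₀·N(d₁) − D·e^(−rT)·N(d₂)
   = 372.9795·0.940679 − 204.9256·0.849702·0.830162 = 206.301368

E0=206.3014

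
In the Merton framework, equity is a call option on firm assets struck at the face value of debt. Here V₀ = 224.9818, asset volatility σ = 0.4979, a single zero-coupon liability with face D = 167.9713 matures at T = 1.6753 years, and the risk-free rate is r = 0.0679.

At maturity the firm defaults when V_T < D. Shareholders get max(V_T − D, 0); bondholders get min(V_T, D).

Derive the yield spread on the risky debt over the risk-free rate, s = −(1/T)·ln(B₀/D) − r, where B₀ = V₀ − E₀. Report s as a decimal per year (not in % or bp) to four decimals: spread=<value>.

spread=0.0785

d₁ = [ln(V₀/D) + (r + σ²/2)T] / (σ√T)
   = [ln(224.9818/167.9713) + (0.0679 + 0.5·0.4979²)·1.6753] / (0.4979·√1.6753)
   = [0.292226 + 0.321410] / 0.644449 = 0.952188
d₂ = d₁ − σ√T = 0.952188 − 0.644449 = 0.307739
N(d₁) = 0.829499,  N(d₂) = 0.620860,  e^(−rT) = 0.892478
E₀ = V₀·N(d₁) − D·e^(−rT)·N(d₂)
   = 224.9818·0.829499 − 167.9713·0.892478·0.620860 = 93.548676
B₀ = V₀ − E₀ = 224.9818 − 93.548676 = 131.433124
spread = −(1/T)·ln(B₀/D) − r = −(1/1.6753)·ln(131.433124/167.9713) − 0.0679 = 0.07851853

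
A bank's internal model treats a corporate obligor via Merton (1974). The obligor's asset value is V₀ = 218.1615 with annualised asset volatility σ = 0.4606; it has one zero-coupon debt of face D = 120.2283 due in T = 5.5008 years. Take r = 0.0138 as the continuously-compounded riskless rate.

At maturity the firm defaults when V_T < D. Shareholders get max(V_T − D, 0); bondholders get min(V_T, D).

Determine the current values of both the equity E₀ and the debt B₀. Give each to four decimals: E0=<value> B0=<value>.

E0=132.0623 B0=86.0992

d₁ = [ln(V₀/D) + (r + σ²/2)T] / (σ√T)
   = [ln(218.1615/120.2283) + (0.0138 + 0.5·0.4606²)·5.5008] / (0.4606·√5.5008)
   = [0.595843 + 0.659415] / 1.080281 = 1.161973
d₂ = d₁ − σ√T = 1.161973 − 1.080281 = 0.081692
N(d₁) = 0.877377,  N(d₂) = 0.532554,  e^(−rT) = 0.926899
E₀ = V₀·N(d₁) − D·e^(−rT)·N(d₂)
   = 218.1615·0.877377 − 120.2283·0.926899·0.532554 = 132.062304
B₀ = V₀ − E₀ = 218.1615 − 132.062304 = 86.099196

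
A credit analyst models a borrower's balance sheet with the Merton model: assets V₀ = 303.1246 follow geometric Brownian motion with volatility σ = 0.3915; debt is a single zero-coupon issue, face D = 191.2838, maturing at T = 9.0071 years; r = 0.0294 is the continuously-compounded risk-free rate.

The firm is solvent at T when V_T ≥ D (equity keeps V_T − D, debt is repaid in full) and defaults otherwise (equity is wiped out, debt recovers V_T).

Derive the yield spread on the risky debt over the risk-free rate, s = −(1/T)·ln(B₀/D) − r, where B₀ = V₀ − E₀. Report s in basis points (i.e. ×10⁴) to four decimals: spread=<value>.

spread=322.9292

d₁ = [ln(V₀/D) + (r + σ²/2)T] / (σ√T)
   = [ln(303.1246/191.2838) + (0.0294 + 0.5·0.3915²)·9.0071] / (0.3915·√9.0071)
   = [0.460386 + 0.955078] / 1.174963 = 1.204688
d₂ = d₁ − σ√T = 1.204688 − 1.174963 = 0.029725
N(d₁) = 0.885838,  N(d₂) = 0.511857,  e^(−rT) = 0.767353
E₀ = V₀·N(d₁) − D·e^(−rT)·N(d₂)
   = 303.1246·0.885838 − 191.2838·0.767353·0.511857 = 193.387896
B₀ = V₀ − E₀ = 303.1246 − 193.387896 = 109.736704
spread = −(1/T)·ln(B₀/D) − r = −(1/9.0071)·ln(109.736704/191.2838) − 0.0294 = 0.03229292
in basis points: 0.03229292 × 10⁴ = 322.9292 bp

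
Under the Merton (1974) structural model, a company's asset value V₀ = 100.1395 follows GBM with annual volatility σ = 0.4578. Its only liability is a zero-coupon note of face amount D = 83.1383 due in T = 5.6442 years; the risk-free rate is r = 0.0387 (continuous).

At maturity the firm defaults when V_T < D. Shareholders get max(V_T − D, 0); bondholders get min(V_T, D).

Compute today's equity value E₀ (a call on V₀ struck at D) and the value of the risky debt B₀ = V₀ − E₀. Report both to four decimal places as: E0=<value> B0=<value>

d₁ = [ln(V₀/D) + (r + σ²/2)T] / (σ√T)
   = [ln(100.1395/83.1383) + (0.0387 + 0.5·0.4578²)·5.6442] / (0.4578·√5.6442)
   = [0.186059 + 0.809889] / 1.087620 = 0.915713
d₂ = d₁ − σ√T = 0.915713 − 1.087620 = -0.171906
N(d₁) = 0.820091,  N(d₂) = 0.431756,  e^(−rT) = 0.803779
E₀ = V₀·N(d₁) − D·e^(−rT)·N(d₂)
   = 100.1395·0.820091 − 83.1383·0.803779·0.431756 = 53.271535
B₀ = V₀ − E₀ = 100.1395 − 53.271535 = 46.867965

E0=53.2715 B0=46.8680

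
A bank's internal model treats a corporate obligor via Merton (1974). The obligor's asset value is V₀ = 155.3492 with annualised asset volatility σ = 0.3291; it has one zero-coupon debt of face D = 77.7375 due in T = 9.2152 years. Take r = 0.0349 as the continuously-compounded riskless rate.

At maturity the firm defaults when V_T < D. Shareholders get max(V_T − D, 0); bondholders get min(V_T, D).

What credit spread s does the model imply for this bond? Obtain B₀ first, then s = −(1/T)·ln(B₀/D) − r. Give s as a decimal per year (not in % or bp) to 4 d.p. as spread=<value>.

d₁ = [ln(V₀/D) + (r + σ²/2)T] / (σ√T)
   = [ln(155.3492/77.7375) + (0.0349 + 0.5·0.3291²)·9.2152] / (0.3291·√9.2152)
   = [0.692338 + 0.820645] / 0.999034 = 1.514446
d₂ = d₁ − σ√T = 1.514446 − 0.999034 = 0.515412
N(d₁) = 0.935044,  N(d₂) = 0.696867,  e^(−rT) = 0.724981
E₀ = V₀·N(d₁) − D·e^(−rT)·N(d₂)
   = 155.3492·0.935044 − 77.7375·0.724981·0.696867 = 105.984103
B₀ = V₀ − E₀ = 155.3492 − 105.984103 = 49.365097
spread = −(1/T)·ln(B₀/D) − r = −(1/9.2152)·ln(49.365097/77.7375) − 0.0349 = 0.01437664

spread=0.0144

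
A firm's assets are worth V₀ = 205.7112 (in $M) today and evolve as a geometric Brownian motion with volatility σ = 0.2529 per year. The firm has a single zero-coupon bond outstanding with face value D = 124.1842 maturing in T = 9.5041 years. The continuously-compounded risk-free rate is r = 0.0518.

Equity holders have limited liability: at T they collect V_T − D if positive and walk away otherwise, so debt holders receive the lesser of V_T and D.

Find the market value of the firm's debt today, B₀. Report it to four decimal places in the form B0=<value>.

B0=71.4992

d₁ = [ln(V₀/D) + (r + σ²/2)T] / (σ√T)
   = [ln(205.7112/124.1842) + (0.0518 + 0.5·0.2529²)·9.5041] / (0.2529·√9.5041)
   = [0.504707 + 0.796246] / 0.779658 = 1.668620
d₂ = d₁ − σ√T = 1.668620 − 0.779658 = 0.888961
N(d₁) = 0.952404,  N(d₂) = 0.812988,  e^(−rT) = 0.611211
E₀ = V₀·N(d₁) − D·e^(−rT)·N(d₂)
   = 205.7112·0.952404 − 124.1842·0.611211·0.812988 = 134.212019
B₀ = V₀ − E₀ = 205.7112 − 134.212019 = 71.499181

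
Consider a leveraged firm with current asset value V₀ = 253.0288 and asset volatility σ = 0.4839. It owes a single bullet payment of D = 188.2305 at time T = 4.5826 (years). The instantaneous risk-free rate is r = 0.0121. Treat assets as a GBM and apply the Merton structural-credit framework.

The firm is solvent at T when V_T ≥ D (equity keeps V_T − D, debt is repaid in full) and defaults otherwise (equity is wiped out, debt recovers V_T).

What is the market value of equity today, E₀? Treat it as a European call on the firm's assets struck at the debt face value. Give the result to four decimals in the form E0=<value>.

E0=127.1077

d₁ = [ln(V₀/D) + (r + σ²/2)T] / (σ√T)
   = [ln(253.0288/188.2305) + (0.0121 + 0.5·0.4839²)·4.5826] / (0.4839·√4.5826)
   = [0.295836 + 0.591978] / 1.035885 = 0.857059
d₂ = d₁ − σ√T = 0.857059 − 1.035885 = -0.178826
N(d₁) = 0.804294,  N(d₂) = 0.429037,  e^(−rT) = 0.946060
E₀ = V₀·N(d₁) − D·e^(−rT)·N(d₂)
   = 253.0288·0.804294 − 188.2305·0.946060·0.429037 = 127.107733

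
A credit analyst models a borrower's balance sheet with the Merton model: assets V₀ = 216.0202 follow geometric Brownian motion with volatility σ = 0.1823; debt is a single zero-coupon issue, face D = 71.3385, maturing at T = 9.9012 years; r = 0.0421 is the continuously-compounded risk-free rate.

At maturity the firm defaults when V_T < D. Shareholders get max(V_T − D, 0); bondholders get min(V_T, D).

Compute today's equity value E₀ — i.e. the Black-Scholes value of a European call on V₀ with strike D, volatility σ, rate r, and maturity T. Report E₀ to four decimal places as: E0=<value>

d₁ = [ln(V₀/D) + (r + σ²/2)T] / (σ√T)
   = [ln(216.0202/71.3385) + (0.0421 + 0.5·0.1823²)·9.9012] / (0.1823·√9.9012)
   = [1.107936 + 0.581365] / 0.573628 = 2.944940
d₂ = d₁ − σ√T = 2.944940 − 0.573628 = 2.371312
N(d₁) = 0.998385,  N(d₂) = 0.991137,  e^(−rT) = 0.659126
E₀ = V₀·N(d₁) − D·e^(−rT)·N(d₂)
   = 216.0202·0.998385 − 71.3385·0.659126·0.991137 = 169.066972

E0=169.0670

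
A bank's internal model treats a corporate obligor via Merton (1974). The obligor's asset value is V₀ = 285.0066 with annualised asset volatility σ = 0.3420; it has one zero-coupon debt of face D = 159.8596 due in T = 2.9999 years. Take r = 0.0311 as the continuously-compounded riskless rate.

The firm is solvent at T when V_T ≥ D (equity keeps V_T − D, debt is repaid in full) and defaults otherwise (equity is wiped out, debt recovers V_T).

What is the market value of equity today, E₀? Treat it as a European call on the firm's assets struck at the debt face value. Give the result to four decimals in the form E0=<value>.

E0=146.9103

d₁ = [ln(V₀/D) + (r + σ²/2)T] / (σ√T)
   = [ln(285.0066/159.8596) + (0.0311 + 0.5·0.3420²)·2.9999] / (0.3420·√2.9999)
   = [0.578216 + 0.268737] / 0.592352 = 1.429816
d₂ = d₁ − σ√T = 1.429816 − 0.592352 = 0.837464
N(d₁) = 0.923615,  N(d₂) = 0.798834,  e^(−rT) = 0.910923
E₀ = V₀·N(d₁) − D·e^(−rT)·N(d₂)
   = 285.0066·0.923615 − 159.8596·0.910923·0.798834 = 146.910321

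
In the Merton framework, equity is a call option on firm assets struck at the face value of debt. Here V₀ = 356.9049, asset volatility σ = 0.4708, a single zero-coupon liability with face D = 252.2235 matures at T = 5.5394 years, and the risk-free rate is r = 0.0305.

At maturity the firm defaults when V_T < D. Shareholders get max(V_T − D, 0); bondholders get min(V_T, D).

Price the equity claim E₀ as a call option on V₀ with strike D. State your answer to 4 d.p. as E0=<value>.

E0=202.9571

d₁ = [ln(V₀/D) + (r + σ²/2)T] / (σ√T)
   = [ln(356.9049/252.2235) + (0.0305 + 0.5·0.4708²)·5.5394] / (0.4708·√5.5394)
   = [0.347154 + 0.782863] / 1.108072 = 1.019805
d₂ = d₁ − σ√T = 1.019805 − 1.108072 = -0.088267
N(d₁) = 0.846089,  N(d₂) = 0.464832,  e^(−rT) = 0.844550
E₀ = V₀·N(d₁) − D·e^(−rT)·N(d₂)
   = 356.9049·0.846089 − 252.2235·0.844550·0.464832 = 202.957094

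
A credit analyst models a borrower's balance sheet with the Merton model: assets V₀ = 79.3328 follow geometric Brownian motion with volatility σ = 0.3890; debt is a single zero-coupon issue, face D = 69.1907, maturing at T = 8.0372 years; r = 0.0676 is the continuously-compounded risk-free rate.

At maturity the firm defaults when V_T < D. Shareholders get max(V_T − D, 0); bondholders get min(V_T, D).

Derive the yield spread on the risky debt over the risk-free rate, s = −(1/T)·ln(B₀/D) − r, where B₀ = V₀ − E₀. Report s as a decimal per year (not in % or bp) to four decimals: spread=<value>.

d₁ = [ln(V₀/D) + (r + σ²/2)T] / (σ√T)
   = [ln(79.3328/69.1907) + (0.0676 + 0.5·0.3890²)·8.0372] / (0.3890·√8.0372)
   = [0.136785 + 1.151413] / 1.102813 = 1.168102
d₂ = d₁ − σ√T = 1.168102 − 1.102813 = 0.065289
N(d₁) = 0.878617,  N(d₂) = 0.526028,  e^(−rT) = 0.580820
E₀ = V₀·N(d₁) − D·e^(−rT)·N(d₂)
   = 79.3328·0.878617 − 69.1907·0.580820·0.526028 = 48.563504
B₀ = V₀ − E₀ = 79.3328 − 48.563504 = 30.769296
spread = −(1/T)·ln(B₀/D) − r = −(1/8.0372)·ln(30.769296/69.1907) − 0.0676 = 0.03322481

spread=0.0332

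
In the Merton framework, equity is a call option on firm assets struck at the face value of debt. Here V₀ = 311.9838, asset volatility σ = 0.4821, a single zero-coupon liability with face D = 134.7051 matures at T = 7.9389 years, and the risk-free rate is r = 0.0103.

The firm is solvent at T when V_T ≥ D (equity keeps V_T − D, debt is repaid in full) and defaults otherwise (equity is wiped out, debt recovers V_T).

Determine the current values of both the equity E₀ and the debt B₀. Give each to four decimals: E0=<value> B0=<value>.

d₁ = [ln(V₀/D) + (r + σ²/2)T] / (σ√T)
   = [ln(311.9838/134.7051) + (0.0103 + 0.5·0.4821²)·7.9389] / (0.4821·√7.9389)
   = [0.839863 + 1.004352] / 1.358368 = 1.357670
d₂ = d₁ − σ√T = 1.357670 − 1.358368 = -0.000697
N(d₁) = 0.912716,  N(d₂) = 0.499722,  e^(−rT) = 0.921483
E₀ = V₀·N(d₁) − D·e^(−rT)·N(d₂)
   = 311.9838·0.912716 − 134.7051·0.921483·0.499722 = 222.722836
B₀ = V₀ − E₀ = 311.9838 − 222.722836 = 89.260964

E0=222.7228 B0=89.2610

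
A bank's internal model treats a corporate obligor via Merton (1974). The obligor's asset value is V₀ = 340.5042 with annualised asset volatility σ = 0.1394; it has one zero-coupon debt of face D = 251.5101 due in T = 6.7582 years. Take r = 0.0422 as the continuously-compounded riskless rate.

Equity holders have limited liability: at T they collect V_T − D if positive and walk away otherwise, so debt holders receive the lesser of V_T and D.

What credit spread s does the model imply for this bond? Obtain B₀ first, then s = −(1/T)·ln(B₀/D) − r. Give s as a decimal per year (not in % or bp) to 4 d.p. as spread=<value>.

d₁ = [ln(V₀/D) + (r + σ²/2)T] / (σ√T)
   = [ln(340.5042/251.5101) + (0.0422 + 0.5·0.1394²)·6.7582] / (0.1394·√6.7582)
   = [0.302944 + 0.350860] / 0.362392 = 1.804137
d₂ = d₁ − σ√T = 1.804137 − 0.362392 = 1.441745
N(d₁) = 0.964395,  N(d₂) = 0.925313,  e^(−rT) = 0.751867
E₀ = V₀·N(d₁) − D·e^(−rT)·N(d₂)
   = 340.5042·0.964395 − 251.5101·0.751867·0.925313 = 153.401964
B₀ = V₀ − E₀ = 340.5042 − 153.401964 = 187.102236
spread = −(1/T)·ln(B₀/D) − r = −(1/6.7582)·ln(187.102236/251.5101) − 0.0422 = 0.00157319

spread=0.0016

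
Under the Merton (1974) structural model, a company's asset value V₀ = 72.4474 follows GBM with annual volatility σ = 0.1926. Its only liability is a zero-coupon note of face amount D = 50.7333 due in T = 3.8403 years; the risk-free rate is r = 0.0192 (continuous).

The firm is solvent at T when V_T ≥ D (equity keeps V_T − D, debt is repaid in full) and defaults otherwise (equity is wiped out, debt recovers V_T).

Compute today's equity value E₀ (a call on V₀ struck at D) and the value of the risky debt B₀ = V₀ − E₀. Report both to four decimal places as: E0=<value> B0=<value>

E0=26.7032 B0=45.7442

d₁ = [ln(V₀/D) + (r + σ²/2)T] / (σ√T)
   = [ln(72.4474/50.7333) + (0.0192 + 0.5·0.1926²)·3.8403] / (0.1926·√3.8403)
   = [0.356278 + 0.144961] / 0.377432 = 1.328026
d₂ = d₁ − σ√T = 1.328026 − 0.377432 = 0.950594
N(d₁) = 0.907915,  N(d₂) = 0.829095,  e^(−rT) = 0.928919
E₀ = V₀·N(d₁) − D·e^(−rT)·N(d₂)
   = 72.4474·0.907915 − 50.7333·0.928919·0.829095 = 26.703248
B₀ = V₀ − E₀ = 72.4474 − 26.703248 = 45.744152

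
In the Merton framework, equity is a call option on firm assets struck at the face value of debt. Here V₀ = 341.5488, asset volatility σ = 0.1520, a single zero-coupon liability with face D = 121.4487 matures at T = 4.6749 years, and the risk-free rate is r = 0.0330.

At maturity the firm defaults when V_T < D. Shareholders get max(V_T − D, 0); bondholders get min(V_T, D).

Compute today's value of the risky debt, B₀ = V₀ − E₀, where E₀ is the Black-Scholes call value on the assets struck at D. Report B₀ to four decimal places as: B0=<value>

B0=104.0840

d₁ = [ln(V₀/D) + (r + σ²/2)T] / (σ√T)
   = [ln(341.5488/121.4487) + (0.0330 + 0.5·0.1520²)·4.6749] / (0.1520·√4.6749)
   = [1.033999 + 0.208276] / 0.328647 = 3.779966
d₂ = d₁ − σ√T = 3.779966 − 0.328647 = 3.451319
N(d₁) = 0.999922,  N(d₂) = 0.999721,  e^(−rT) = 0.857039
E₀ = V₀·N(d₁) − D·e^(−rT)·N(d₂)
   = 341.5488·0.999922 − 121.4487·0.857039·0.999721 = 237.464758
B₀ = V₀ − E₀ = 341.5488 − 237.464758 = 104.084042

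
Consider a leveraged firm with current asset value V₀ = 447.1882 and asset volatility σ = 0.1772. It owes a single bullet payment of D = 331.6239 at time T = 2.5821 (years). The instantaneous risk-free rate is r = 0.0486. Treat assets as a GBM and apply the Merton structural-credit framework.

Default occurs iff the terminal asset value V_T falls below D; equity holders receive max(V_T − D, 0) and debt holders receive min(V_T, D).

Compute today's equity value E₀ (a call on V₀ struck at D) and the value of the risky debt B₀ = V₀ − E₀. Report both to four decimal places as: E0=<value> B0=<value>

E0=157.7346 B0=289.4536

d₁ = [ln(V₀/D) + (r + σ²/2)T] / (σ√T)
   = [ln(447.1882/331.6239) + (0.0486 + 0.5·0.1772²)·2.5821] / (0.1772·√2.5821)
   = [0.298978 + 0.166029] / 0.284741 = 1.633086
d₂ = d₁ − σ√T = 1.633086 − 0.284741 = 1.348345
N(d₁) = 0.948775,  N(d₂) = 0.911226,  e^(−rT) = 0.882065
E₀ = V₀·N(d₁) − D·e^(−rT)·N(d₂)
   = 447.1882·0.948775 − 331.6239·0.882065·0.911226 = 157.734636
B₀ = V₀ − E₀ = 447.1882 − 157.734636 = 289.453564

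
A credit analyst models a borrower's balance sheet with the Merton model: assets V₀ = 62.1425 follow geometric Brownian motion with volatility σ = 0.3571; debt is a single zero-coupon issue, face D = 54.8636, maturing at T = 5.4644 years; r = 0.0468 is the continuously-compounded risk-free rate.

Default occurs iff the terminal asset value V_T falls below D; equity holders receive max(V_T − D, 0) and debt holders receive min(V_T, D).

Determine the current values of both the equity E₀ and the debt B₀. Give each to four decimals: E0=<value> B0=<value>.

E0=28.3630 B0=33.7795

d₁ = [ln(V₀/D) + (r + σ²/2)T] / (σ√T)
   = [ln(62.1425/54.8636) + (0.0468 + 0.5·0.3571²)·5.4644] / (0.3571·√5.4644)
   = [0.124580 + 0.604145] / 0.834759 = 0.872977
d₂ = d₁ − σ√T = 0.872977 − 0.834759 = 0.038218
N(d₁) = 0.808662,  N(d₂) = 0.515243,  e^(−rT) = 0.774348
E₀ = V₀·N(d₁) − D·e^(−rT)·N(d₂)
   = 62.1425·0.808662 − 54.8636·0.774348·0.515243 = 28.362952
B₀ = V₀ − E₀ = 62.1425 − 28.362952 = 33.779548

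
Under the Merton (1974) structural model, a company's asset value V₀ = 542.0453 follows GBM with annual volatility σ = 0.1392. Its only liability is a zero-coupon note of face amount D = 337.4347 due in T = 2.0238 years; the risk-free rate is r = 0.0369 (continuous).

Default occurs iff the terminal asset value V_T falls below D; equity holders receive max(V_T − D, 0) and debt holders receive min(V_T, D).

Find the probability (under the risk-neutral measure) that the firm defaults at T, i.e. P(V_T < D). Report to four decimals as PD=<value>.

d₁ = [ln(V₀/D) + (r + σ²/2)T] / (σ√T)
   = [ln(542.0453/337.4347) + (0.0369 + 0.5·0.1392²)·2.0238] / (0.1392·√2.0238)
   = [0.473978 + 0.094285] / 0.198026 = 2.869633
d₂ = d₁ − σ√T = 2.869633 − 0.198026 = 2.671607
risk-neutral PD = N(−d₂) = N(-2.671607) = 0.003774

PD=0.0038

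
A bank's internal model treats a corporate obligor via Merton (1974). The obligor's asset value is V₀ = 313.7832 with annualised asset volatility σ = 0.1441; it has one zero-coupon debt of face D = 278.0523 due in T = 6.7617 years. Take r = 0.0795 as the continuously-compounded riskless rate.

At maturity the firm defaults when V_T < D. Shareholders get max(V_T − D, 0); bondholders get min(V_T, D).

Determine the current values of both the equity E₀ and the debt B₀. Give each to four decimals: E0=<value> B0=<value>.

d₁ = [ln(V₀/D) + (r + σ²/2)T] / (σ√T)
   = [ln(313.7832/278.0523) + (0.0795 + 0.5·0.1441²)·6.7617] / (0.1441·√6.7617)
   = [0.120893 + 0.607758] / 0.374707 = 1.944588
d₂ = d₁ − σ√T = 1.944588 − 0.374707 = 1.569881
N(d₁) = 0.974088,  N(d₂) = 0.941779,  e^(−rT) = 0.584175
E₀ = V₀·N(d₁) − D·e^(−rT)·N(d₂)
   = 313.7832·0.974088 − 278.0523·0.584175·0.941779 = 152.678201
B₀ = V₀ − E₀ = 313.7832 − 152.678201 = 161.104999

E0=152.6782 B0=161.1050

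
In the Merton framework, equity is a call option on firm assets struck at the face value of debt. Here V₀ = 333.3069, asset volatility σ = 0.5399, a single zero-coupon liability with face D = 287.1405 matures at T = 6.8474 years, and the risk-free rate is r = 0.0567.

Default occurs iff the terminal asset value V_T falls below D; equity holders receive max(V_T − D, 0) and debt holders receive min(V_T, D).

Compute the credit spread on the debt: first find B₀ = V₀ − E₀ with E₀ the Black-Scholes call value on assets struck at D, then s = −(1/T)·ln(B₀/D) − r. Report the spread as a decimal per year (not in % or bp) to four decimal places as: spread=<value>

d₁ = [ln(V₀/D) + (r + σ²/2)T] / (σ√T)
   = [ln(333.3069/287.1405) + (0.0567 + 0.5·0.5399²)·6.8474] / (0.5399·√6.8474)
   = [0.149092 + 1.386229] / 1.412785 = 1.086733
d₂ = d₁ − σ√T = 1.086733 − 1.412785 = -0.326052
N(d₁) = 0.861423,  N(d₂) = 0.372192,  e^(−rT) = 0.678244
E₀ = V₀·N(d₁) − D·e^(−rT)·N(d₂)
   = 333.3069·0.861423 − 287.1405·0.678244·0.372192 = 214.633091
B₀ = V₀ − E₀ = 333.3069 − 214.633091 = 118.673809
spread = −(1/T)·ln(B₀/D) − r = −(1/6.8474)·ln(118.673809/287.1405) − 0.0567 = 0.07234066

spread=0.0723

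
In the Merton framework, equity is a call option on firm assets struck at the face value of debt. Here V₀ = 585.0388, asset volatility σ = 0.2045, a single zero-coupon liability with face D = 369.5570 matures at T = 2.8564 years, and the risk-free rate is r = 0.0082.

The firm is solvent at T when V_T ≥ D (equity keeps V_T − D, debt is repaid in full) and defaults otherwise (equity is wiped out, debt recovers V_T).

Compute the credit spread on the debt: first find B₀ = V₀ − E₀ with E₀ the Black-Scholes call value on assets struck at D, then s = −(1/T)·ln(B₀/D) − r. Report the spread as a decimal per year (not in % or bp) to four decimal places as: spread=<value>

spread=0.0057

d₁ = [ln(V₀/D) + (r + σ²/2)T] / (σ√T)
   = [ln(585.0388/369.5570) + (0.0082 + 0.5·0.2045²)·2.8564] / (0.2045·√2.8564)
   = [0.459373 + 0.083150] / 0.345623 = 1.569696
d₂ = d₁ − σ√T = 1.569696 − 0.345623 = 1.224073
N(d₁) = 0.941757,  N(d₂) = 0.889538,  e^(−rT) = 0.976850
E₀ = V₀·N(d₁) − D·e^(−rT)·N(d₂)
   = 585.0388·0.941757 − 369.5570·0.976850·0.889538 = 229.839883
B₀ = V₀ − E₀ = 585.0388 − 229.839883 = 355.198917
spread = −(1/T)·ln(B₀/D) − r = −(1/2.8564)·ln(355.198917/369.5570) − 0.0082 = 0.00567307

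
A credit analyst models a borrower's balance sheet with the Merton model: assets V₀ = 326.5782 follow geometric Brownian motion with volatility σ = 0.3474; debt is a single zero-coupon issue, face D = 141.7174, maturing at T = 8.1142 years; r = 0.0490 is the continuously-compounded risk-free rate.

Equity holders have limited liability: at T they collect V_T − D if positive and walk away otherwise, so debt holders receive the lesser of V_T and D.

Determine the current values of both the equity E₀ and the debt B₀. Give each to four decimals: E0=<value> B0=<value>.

d₁ = [ln(V₀/D) + (r + σ²/2)T] / (σ√T)
   = [ln(326.5782/141.7174) + (0.0490 + 0.5·0.3474²)·8.1142] / (0.3474·√8.1142)
   = [0.834834 + 0.887234] / 0.989584 = 1.740194
d₂ = d₁ − σ√T = 1.740194 − 0.989584 = 0.750610
N(d₁) = 0.959088,  N(d₂) = 0.773556,  e^(−rT) = 0.671934
E₀ = V₀·N(d₁) − D·e^(−rT)·N(d₂)
   = 326.5782·0.959088 − 141.7174·0.671934·0.773556 = 239.555427
B₀ = V₀ − E₀ = 326.5782 − 239.555427 = 87.022773

E0=239.5554 B0=87.0228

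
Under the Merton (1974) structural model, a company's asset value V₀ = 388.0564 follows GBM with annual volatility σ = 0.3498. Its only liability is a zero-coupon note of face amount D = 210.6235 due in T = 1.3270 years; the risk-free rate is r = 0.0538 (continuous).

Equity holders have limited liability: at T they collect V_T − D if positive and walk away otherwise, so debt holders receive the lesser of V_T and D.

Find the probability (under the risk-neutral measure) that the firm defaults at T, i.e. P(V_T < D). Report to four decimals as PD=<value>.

d₁ = [ln(V₀/D) + (r + σ²/2)T] / (σ√T)
   = [ln(388.0564/210.6235) + (0.0538 + 0.5·0.3498²)·1.3270] / (0.3498·√1.3270)
   = [0.611079 + 0.152578] / 0.402954 = 1.895148
d₂ = d₁ − σ√T = 1.895148 − 0.402954 = 1.492194
risk-neutral PD = N(−d₂) = N(-1.492194) = 0.067824

PD=0.0678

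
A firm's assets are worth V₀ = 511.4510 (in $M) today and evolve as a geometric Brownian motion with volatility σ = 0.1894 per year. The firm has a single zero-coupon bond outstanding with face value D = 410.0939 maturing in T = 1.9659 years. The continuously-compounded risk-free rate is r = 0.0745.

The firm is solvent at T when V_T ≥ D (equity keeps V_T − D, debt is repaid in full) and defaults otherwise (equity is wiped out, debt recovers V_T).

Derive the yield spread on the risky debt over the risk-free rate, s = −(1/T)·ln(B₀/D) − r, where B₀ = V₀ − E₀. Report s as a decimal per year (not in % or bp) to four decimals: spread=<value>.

d₁ = [ln(V₀/D) + (r + σ²/2)T] / (σ√T)
   = [ln(511.4510/410.0939) + (0.0745 + 0.5·0.1894²)·1.9659] / (0.1894·√1.9659)
   = [0.220866 + 0.181720] / 0.265559 = 1.515995
d₂ = d₁ − σ√T = 1.515995 − 0.265559 = 1.250437
N(d₁) = 0.935240,  N(d₂) = 0.894430,  e^(−rT) = 0.863761
E₀ = V₀·N(d₁) − D·e^(−rT)·N(d₂)
   = 511.4510·0.935240 − 410.0939·0.863761·0.894430 = 161.501657
B₀ = V₀ − E₀ = 511.4510 − 161.501657 = 349.949343
spread = −(1/T)·ln(B₀/D) − r = −(1/1.9659)·ln(349.949343/410.0939) − 0.0745 = 0.00617437

spread=0.0062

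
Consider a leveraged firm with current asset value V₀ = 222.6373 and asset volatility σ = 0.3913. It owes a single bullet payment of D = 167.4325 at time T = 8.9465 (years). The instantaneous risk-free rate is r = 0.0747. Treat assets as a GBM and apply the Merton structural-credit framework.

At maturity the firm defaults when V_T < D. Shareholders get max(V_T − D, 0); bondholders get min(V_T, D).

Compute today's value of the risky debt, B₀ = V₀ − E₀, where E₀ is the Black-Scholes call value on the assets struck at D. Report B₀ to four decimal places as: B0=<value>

B0=68.6828

d₁ = [ln(V₀/D) + (r + σ²/2)T] / (σ√T)
   = [ln(222.6373/167.4325) + (0.0747 + 0.5·0.3913²)·8.9465] / (0.3913·√8.9465)
   = [0.284964 + 1.353228] / 1.170406 = 1.399679
d₂ = d₁ − σ√T = 1.399679 − 1.170406 = 0.229273
N(d₁) = 0.919195,  N(d₂) = 0.590672,  e^(−rT) = 0.512577
E₀ = V₀·N(d₁) − D·e^(−rT)·N(d₂)
   = 222.6373·0.919195 − 167.4325·0.512577·0.590672 = 153.954454
B₀ = V₀ − E₀ = 222.6373 − 153.954454 = 68.682846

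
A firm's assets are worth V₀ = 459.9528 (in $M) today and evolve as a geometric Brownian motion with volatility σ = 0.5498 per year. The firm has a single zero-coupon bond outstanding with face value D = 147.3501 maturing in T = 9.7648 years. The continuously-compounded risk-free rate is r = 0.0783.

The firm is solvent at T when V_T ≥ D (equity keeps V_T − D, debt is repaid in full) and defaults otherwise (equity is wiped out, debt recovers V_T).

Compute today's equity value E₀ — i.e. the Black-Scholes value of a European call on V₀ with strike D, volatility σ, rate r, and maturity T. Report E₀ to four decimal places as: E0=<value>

d₁ = [ln(V₀/D) + (r + σ²/2)T] / (σ√T)
   = [ln(459.9528/147.3501) + (0.0783 + 0.5·0.5498²)·9.7648] / (0.5498·√9.7648)
   = [1.138312 + 2.240436] / 1.718052 = 1.966615
d₂ = d₁ − σ√T = 1.966615 − 1.718052 = 0.248563
N(d₁) = 0.975386,  N(d₂) = 0.598151,  e^(−rT) = 0.465528
E₀ = V₀·N(d₁) − D·e^(−rT)·N(d₂)
   = 459.9528·0.975386 − 147.3501·0.465528·0.598151 = 407.601159

E0=407.6012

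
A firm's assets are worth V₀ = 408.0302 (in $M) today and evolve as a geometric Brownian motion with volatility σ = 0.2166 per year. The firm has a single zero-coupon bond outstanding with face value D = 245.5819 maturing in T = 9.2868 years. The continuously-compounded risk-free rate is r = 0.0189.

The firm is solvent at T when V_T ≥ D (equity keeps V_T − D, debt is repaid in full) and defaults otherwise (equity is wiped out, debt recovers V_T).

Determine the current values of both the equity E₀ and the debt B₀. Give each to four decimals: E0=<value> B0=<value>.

d₁ = [ln(V₀/D) + (r + σ²/2)T] / (σ√T)
   = [ln(408.0302/245.5819) + (0.0189 + 0.5·0.2166²)·9.2868] / (0.2166·√9.2868)
   = [0.507711 + 0.393368] / 0.660072 = 1.365122
d₂ = d₁ − σ√T = 1.365122 − 0.660072 = 0.705049
N(d₁) = 0.913893,  N(d₂) = 0.759610,  e^(−rT) = 0.839020
E₀ = V₀·N(d₁) − D·e^(−rT)·N(d₂)
   = 408.0302·0.913893 − 245.5819·0.839020·0.759610 = 216.379476
B₀ = V₀ − E₀ = 408.0302 − 216.379476 = 191.650724

E0=216.3795 B0=191.6507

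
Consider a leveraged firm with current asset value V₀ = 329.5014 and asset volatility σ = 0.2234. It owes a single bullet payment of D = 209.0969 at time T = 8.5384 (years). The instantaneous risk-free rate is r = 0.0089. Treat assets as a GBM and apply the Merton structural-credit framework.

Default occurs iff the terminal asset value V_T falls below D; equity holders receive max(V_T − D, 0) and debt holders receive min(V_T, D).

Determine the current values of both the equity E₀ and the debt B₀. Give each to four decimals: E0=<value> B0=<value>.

E0=154.4801 B0=175.0213

d₁ = [ln(V₀/D) + (r + σ²/2)T] / (σ√T)
   = [ln(329.5014/209.0969) + (0.0089 + 0.5·0.2234²)·8.5384] / (0.2234·√8.5384)
   = [0.454783 + 0.289057] / 0.652787 = 1.139484
d₂ = d₁ − σ√T = 1.139484 − 0.652787 = 0.486697
N(d₁) = 0.872749,  N(d₂) = 0.686763,  e^(−rT) = 0.926824
E₀ = V₀·N(d₁) − D·e^(−rT)·N(d₂)
   = 329.5014·0.872749 − 209.0969·0.926824·0.686763 = 154.480111
B₀ = V₀ − E₀ = 329.5014 − 154.480111 = 175.021289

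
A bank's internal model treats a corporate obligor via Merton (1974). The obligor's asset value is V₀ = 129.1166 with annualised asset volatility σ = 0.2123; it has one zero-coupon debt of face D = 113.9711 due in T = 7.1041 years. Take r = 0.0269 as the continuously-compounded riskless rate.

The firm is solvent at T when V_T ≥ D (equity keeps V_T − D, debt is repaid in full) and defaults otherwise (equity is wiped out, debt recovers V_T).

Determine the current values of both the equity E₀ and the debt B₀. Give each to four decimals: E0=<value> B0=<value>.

d₁ = [ln(V₀/D) + (r + σ²/2)T] / (σ√T)
   = [ln(129.1166/113.9711) + (0.0269 + 0.5·0.2123²)·7.1041] / (0.2123·√7.1041)
   = [0.124771 + 0.351196] / 0.565854 = 0.841147
d₂ = d₁ − σ√T = 0.841147 − 0.565854 = 0.275293
N(d₁) = 0.799867,  N(d₂) = 0.608454,  e^(−rT) = 0.826050
E₀ = V₀·N(d₁) − D·e^(−rT)·N(d₂)
   = 129.1166·0.799867 − 113.9711·0.826050·0.608454 = 45.992713
B₀ = V₀ − E₀ = 129.1166 − 45.992713 = 83.123887

E0=45.9927 B0=83.1239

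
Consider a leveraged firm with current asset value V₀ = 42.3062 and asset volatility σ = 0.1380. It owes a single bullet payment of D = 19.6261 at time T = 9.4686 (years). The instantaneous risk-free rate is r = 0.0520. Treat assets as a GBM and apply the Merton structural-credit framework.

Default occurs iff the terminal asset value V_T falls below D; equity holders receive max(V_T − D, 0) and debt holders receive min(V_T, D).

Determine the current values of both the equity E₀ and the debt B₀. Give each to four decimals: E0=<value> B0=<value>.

E0=30.3152 B0=11.9910

d₁ = [ln(V₀/D) + (r + σ²/2)T] / (σ√T)
   = [ln(42.3062/19.6261) + (0.0520 + 0.5·0.1380²)·9.4686] / (0.1380·√9.4686)
   = [0.768073 + 0.582527] / 0.424641 = 3.180570
d₂ = d₁ − σ√T = 3.180570 − 0.424641 = 2.755929
N(d₁) = 0.999265,  N(d₂) = 0.997074,  e^(−rT) = 0.611178
E₀ = V₀·N(d₁) − D·e^(−rT)·N(d₂)
   = 42.3062·0.999265 − 19.6261·0.611178·0.997074 = 30.315170
B₀ = V₀ − E₀ = 42.3062 − 30.315170 = 11.991030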